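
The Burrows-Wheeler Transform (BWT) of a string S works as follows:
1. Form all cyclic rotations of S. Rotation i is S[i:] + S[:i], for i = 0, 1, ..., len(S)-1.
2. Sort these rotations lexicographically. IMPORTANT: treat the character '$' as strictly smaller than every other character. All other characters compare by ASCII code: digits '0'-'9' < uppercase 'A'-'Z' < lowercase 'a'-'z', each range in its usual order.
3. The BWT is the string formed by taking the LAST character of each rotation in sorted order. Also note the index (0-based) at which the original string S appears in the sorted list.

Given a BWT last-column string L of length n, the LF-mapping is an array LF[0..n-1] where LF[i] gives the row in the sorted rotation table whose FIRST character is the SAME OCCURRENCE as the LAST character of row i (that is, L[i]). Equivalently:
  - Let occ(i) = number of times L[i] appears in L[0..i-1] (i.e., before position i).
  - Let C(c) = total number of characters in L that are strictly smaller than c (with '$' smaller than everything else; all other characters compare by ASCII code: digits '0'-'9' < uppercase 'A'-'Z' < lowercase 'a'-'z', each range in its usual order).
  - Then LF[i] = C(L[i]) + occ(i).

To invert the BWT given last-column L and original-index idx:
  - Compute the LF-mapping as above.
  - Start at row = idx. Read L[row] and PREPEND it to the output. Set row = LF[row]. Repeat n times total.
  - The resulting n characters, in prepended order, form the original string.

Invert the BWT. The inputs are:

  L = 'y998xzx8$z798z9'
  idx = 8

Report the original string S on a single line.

LF mapping: 11 5 6 2 9 12 10 3 0 13 1 7 4 14 8
Walk LF starting at row 8, prepending L[row]:
  step 1: row=8, L[8]='$', prepend. Next row=LF[8]=0
  step 2: row=0, L[0]='y', prepend. Next row=LF[0]=11
  step 3: row=11, L[11]='9', prepend. Next row=LF[11]=7
  step 4: row=7, L[7]='8', prepend. Next row=LF[7]=3
  step 5: row=3, L[3]='8', prepend. Next row=LF[3]=2
  step 6: row=2, L[2]='9', prepend. Next row=LF[2]=6
  step 7: row=6, L[6]='x', prepend. Next row=LF[6]=10
  step 8: row=10, L[10]='7', prepend. Next row=LF[10]=1
  step 9: row=1, L[1]='9', prepend. Next row=LF[1]=5
  step 10: row=5, L[5]='z', prepend. Next row=LF[5]=12
  step 11: row=12, L[12]='8', prepend. Next row=LF[12]=4
  step 12: row=4, L[4]='x', prepend. Next row=LF[4]=9
  step 13: row=9, L[9]='z', prepend. Next row=LF[9]=13
  step 14: row=13, L[13]='z', prepend. Next row=LF[13]=14
  step 15: row=14, L[14]='9', prepend. Next row=LF[14]=8
Reversed output: 9zzx8z97x9889y$

Answer: 9zzx8z97x9889y$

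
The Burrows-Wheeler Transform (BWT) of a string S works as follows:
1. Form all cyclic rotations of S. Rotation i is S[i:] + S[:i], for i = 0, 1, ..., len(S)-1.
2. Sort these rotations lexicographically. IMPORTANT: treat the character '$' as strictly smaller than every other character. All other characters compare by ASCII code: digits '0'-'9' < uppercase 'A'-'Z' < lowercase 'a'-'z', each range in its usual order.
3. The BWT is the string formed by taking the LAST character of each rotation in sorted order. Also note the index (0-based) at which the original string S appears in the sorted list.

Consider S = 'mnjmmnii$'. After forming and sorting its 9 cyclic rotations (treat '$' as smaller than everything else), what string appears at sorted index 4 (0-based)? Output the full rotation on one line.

All 9 rotations (rotation i = S[i:]+S[:i]):
  rot[0] = mnjmmnii$
  rot[1] = njmmnii$m
  rot[2] = jmmnii$mn
  rot[3] = mmnii$mnj
  rot[4] = mnii$mnjm
  rot[5] = nii$mnjmm
  rot[6] = ii$mnjmmn
  rot[7] = i$mnjmmni
  rot[8] = $mnjmmnii
Sorted (with $ < everything):
  sorted[0] = $mnjmmnii
  sorted[1] = i$mnjmmni
  sorted[2] = ii$mnjmmn
  sorted[3] = jmmnii$mn
  sorted[4] = mmnii$mnj
  sorted[5] = mnii$mnjm
  sorted[6] = mnjmmnii$
  sorted[7] = nii$mnjmm
  sorted[8] = njmmnii$m
sorted[4] = mmnii$mnj

Answer: mmnii$mnj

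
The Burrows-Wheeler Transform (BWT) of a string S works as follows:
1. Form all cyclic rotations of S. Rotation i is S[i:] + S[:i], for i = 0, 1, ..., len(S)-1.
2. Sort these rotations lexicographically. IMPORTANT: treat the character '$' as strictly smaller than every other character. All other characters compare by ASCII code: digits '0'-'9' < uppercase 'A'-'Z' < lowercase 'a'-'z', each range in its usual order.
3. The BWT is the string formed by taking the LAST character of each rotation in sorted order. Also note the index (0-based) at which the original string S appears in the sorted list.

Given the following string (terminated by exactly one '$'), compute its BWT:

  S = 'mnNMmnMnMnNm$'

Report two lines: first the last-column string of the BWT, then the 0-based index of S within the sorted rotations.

All 13 rotations (rotation i = S[i:]+S[:i]):
  rot[0] = mnNMmnMnMnNm$
  rot[1] = nNMmnMnMnNm$m
  rot[2] = NMmnMnMnNm$mn
  rot[3] = MmnMnMnNm$mnN
  rot[4] = mnMnMnNm$mnNM
  rot[5] = nMnMnNm$mnNMm
  rot[6] = MnMnNm$mnNMmn
  rot[7] = nMnNm$mnNMmnM
  rot[8] = MnNm$mnNMmnMn
  rot[9] = nNm$mnNMmnMnM
  rot[10] = Nm$mnNMmnMnMn
  rot[11] = m$mnNMmnMnMnN
  rot[12] = $mnNMmnMnMnNm
Sorted (with $ < everything):
  sorted[0] = $mnNMmnMnMnNm  (last char: 'm')
  sorted[1] = MmnMnMnNm$mnN  (last char: 'N')
  sorted[2] = MnMnNm$mnNMmn  (last char: 'n')
  sorted[3] = MnNm$mnNMmnMn  (last char: 'n')
  sorted[4] = NMmnMnMnNm$mn  (last char: 'n')
  sorted[5] = Nm$mnNMmnMnMn  (last char: 'n')
  sorted[6] = m$mnNMmnMnMnN  (last char: 'N')
  sorted[7] = mnMnMnNm$mnNM  (last char: 'M')
  sorted[8] = mnNMmnMnMnNm$  (last char: '$')
  sorted[9] = nMnMnNm$mnNMm  (last char: 'm')
  sorted[10] = nMnNm$mnNMmnM  (last char: 'M')
  sorted[11] = nNMmnMnMnNm$m  (last char: 'm')
  sorted[12] = nNm$mnNMmnMnM  (last char: 'M')
Last column: mNnnnnNM$mMmM
Original string S is at sorted index 8

Answer: mNnnnnNM$mMmM
8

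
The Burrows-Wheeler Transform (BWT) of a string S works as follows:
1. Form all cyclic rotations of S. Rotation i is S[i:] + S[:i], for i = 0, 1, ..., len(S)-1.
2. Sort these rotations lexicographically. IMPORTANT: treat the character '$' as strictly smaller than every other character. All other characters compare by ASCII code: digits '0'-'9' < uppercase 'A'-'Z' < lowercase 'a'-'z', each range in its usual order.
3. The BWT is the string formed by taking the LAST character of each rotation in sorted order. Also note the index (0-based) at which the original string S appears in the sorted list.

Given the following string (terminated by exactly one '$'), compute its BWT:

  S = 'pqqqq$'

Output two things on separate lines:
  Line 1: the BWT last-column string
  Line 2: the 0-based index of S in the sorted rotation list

Answer: q$qqqp
1

Derivation:
All 6 rotations (rotation i = S[i:]+S[:i]):
  rot[0] = pqqqq$
  rot[1] = qqqq$p
  rot[2] = qqq$pq
  rot[3] = qq$pqq
  rot[4] = q$pqqq
  rot[5] = $pqqqq
Sorted (with $ < everything):
  sorted[0] = $pqqqq  (last char: 'q')
  sorted[1] = pqqqq$  (last char: '$')
  sorted[2] = q$pqqq  (last char: 'q')
  sorted[3] = qq$pqq  (last char: 'q')
  sorted[4] = qqq$pq  (last char: 'q')
  sorted[5] = qqqq$p  (last char: 'p')
Last column: q$qqqp
Original string S is at sorted index 1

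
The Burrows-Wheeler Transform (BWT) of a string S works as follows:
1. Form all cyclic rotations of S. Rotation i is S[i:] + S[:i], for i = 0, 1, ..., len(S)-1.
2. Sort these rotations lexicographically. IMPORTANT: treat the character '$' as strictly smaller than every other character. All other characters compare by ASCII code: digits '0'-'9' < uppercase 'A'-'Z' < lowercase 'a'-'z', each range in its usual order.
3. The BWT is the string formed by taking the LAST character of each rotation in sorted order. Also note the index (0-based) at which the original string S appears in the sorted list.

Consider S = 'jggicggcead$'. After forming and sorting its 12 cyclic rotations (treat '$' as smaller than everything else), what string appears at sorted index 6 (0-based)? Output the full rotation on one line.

All 12 rotations (rotation i = S[i:]+S[:i]):
  rot[0] = jggicggcead$
  rot[1] = ggicggcead$j
  rot[2] = gicggcead$jg
  rot[3] = icggcead$jgg
  rot[4] = cggcead$jggi
  rot[5] = ggcead$jggic
  rot[6] = gcead$jggicg
  rot[7] = cead$jggicgg
  rot[8] = ead$jggicggc
  rot[9] = ad$jggicggce
  rot[10] = d$jggicggcea
  rot[11] = $jggicggcead
Sorted (with $ < everything):
  sorted[0] = $jggicggcead
  sorted[1] = ad$jggicggce
  sorted[2] = cead$jggicgg
  sorted[3] = cggcead$jggi
  sorted[4] = d$jggicggcea
  sorted[5] = ead$jggicggc
  sorted[6] = gcead$jggicg
  sorted[7] = ggcead$jggic
  sorted[8] = ggicggcead$j
  sorted[9] = gicggcead$jg
  sorted[10] = icggcead$jgg
  sorted[11] = jggicggcead$
sorted[6] = gcead$jggicg

Answer: gcead$jggicg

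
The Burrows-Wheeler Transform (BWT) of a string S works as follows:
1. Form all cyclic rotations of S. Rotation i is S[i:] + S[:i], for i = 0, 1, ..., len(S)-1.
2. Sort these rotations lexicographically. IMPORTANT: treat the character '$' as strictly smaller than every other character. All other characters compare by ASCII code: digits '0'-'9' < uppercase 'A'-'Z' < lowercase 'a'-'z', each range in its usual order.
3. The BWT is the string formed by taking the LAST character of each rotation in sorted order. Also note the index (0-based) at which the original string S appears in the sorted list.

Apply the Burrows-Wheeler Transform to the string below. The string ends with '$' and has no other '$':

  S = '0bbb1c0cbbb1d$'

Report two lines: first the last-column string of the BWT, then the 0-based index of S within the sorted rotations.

All 14 rotations (rotation i = S[i:]+S[:i]):
  rot[0] = 0bbb1c0cbbb1d$
  rot[1] = bbb1c0cbbb1d$0
  rot[2] = bb1c0cbbb1d$0b
  rot[3] = b1c0cbbb1d$0bb
  rot[4] = 1c0cbbb1d$0bbb
  rot[5] = c0cbbb1d$0bbb1
  rot[6] = 0cbbb1d$0bbb1c
  rot[7] = cbbb1d$0bbb1c0
  rot[8] = bbb1d$0bbb1c0c
  rot[9] = bb1d$0bbb1c0cb
  rot[10] = b1d$0bbb1c0cbb
  rot[11] = 1d$0bbb1c0cbbb
  rot[12] = d$0bbb1c0cbbb1
  rot[13] = $0bbb1c0cbbb1d
Sorted (with $ < everything):
  sorted[0] = $0bbb1c0cbbb1d  (last char: 'd')
  sorted[1] = 0bbb1c0cbbb1d$  (last char: '$')
  sorted[2] = 0cbbb1d$0bbb1c  (last char: 'c')
  sorted[3] = 1c0cbbb1d$0bbb  (last char: 'b')
  sorted[4] = 1d$0bbb1c0cbbb  (last char: 'b')
  sorted[5] = b1c0cbbb1d$0bb  (last char: 'b')
  sorted[6] = b1d$0bbb1c0cbb  (last char: 'b')
  sorted[7] = bb1c0cbbb1d$0b  (last char: 'b')
  sorted[8] = bb1d$0bbb1c0cb  (last char: 'b')
  sorted[9] = bbb1c0cbbb1d$0  (last char: '0')
  sorted[10] = bbb1d$0bbb1c0c  (last char: 'c')
  sorted[11] = c0cbbb1d$0bbb1  (last char: '1')
  sorted[12] = cbbb1d$0bbb1c0  (last char: '0')
  sorted[13] = d$0bbb1c0cbbb1  (last char: '1')
Last column: d$cbbbbbb0c101
Original string S is at sorted index 1

Answer: d$cbbbbbb0c101
1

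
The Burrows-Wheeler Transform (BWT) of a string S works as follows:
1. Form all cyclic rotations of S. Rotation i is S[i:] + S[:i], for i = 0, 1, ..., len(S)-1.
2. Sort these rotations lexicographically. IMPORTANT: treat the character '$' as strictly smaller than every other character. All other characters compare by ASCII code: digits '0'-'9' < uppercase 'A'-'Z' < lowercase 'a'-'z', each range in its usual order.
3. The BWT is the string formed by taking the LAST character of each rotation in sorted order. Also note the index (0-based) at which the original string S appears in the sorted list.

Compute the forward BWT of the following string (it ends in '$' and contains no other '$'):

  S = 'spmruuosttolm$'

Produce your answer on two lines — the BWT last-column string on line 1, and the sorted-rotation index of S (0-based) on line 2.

All 14 rotations (rotation i = S[i:]+S[:i]):
  rot[0] = spmruuosttolm$
  rot[1] = pmruuosttolm$s
  rot[2] = mruuosttolm$sp
  rot[3] = ruuosttolm$spm
  rot[4] = uuosttolm$spmr
  rot[5] = uosttolm$spmru
  rot[6] = osttolm$spmruu
  rot[7] = sttolm$spmruuo
  rot[8] = ttolm$spmruuos
  rot[9] = tolm$spmruuost
  rot[10] = olm$spmruuostt
  rot[11] = lm$spmruuostto
  rot[12] = m$spmruuosttol
  rot[13] = $spmruuosttolm
Sorted (with $ < everything):
  sorted[0] = $spmruuosttolm  (last char: 'm')
  sorted[1] = lm$spmruuostto  (last char: 'o')
  sorted[2] = m$spmruuosttol  (last char: 'l')
  sorted[3] = mruuosttolm$sp  (last char: 'p')
  sorted[4] = olm$spmruuostt  (last char: 't')
  sorted[5] = osttolm$spmruu  (last char: 'u')
  sorted[6] = pmruuosttolm$s  (last char: 's')
  sorted[7] = ruuosttolm$spm  (last char: 'm')
  sorted[8] = spmruuosttolm$  (last char: '$')
  sorted[9] = sttolm$spmruuo  (last char: 'o')
  sorted[10] = tolm$spmruuost  (last char: 't')
  sorted[11] = ttolm$spmruuos  (last char: 's')
  sorted[12] = uosttolm$spmru  (last char: 'u')
  sorted[13] = uuosttolm$spmr  (last char: 'r')
Last column: molptusm$otsur
Original string S is at sorted index 8

Answer: molptusm$otsur
8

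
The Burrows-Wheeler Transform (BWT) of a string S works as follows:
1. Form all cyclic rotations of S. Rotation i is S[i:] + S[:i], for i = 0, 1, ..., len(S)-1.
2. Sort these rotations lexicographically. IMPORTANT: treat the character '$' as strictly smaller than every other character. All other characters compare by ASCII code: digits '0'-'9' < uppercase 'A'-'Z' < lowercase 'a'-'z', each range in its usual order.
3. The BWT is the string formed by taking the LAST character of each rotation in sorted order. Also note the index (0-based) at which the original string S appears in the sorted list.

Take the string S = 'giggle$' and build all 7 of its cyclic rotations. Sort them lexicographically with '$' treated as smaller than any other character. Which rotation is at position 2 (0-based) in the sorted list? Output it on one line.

Answer: ggle$gi

Derivation:
All 7 rotations (rotation i = S[i:]+S[:i]):
  rot[0] = giggle$
  rot[1] = iggle$g
  rot[2] = ggle$gi
  rot[3] = gle$gig
  rot[4] = le$gigg
  rot[5] = e$giggl
  rot[6] = $giggle
Sorted (with $ < everything):
  sorted[0] = $giggle
  sorted[1] = e$giggl
  sorted[2] = ggle$gi
  sorted[3] = giggle$
  sorted[4] = gle$gig
  sorted[5] = iggle$g
  sorted[6] = le$gigg
sorted[2] = ggle$gi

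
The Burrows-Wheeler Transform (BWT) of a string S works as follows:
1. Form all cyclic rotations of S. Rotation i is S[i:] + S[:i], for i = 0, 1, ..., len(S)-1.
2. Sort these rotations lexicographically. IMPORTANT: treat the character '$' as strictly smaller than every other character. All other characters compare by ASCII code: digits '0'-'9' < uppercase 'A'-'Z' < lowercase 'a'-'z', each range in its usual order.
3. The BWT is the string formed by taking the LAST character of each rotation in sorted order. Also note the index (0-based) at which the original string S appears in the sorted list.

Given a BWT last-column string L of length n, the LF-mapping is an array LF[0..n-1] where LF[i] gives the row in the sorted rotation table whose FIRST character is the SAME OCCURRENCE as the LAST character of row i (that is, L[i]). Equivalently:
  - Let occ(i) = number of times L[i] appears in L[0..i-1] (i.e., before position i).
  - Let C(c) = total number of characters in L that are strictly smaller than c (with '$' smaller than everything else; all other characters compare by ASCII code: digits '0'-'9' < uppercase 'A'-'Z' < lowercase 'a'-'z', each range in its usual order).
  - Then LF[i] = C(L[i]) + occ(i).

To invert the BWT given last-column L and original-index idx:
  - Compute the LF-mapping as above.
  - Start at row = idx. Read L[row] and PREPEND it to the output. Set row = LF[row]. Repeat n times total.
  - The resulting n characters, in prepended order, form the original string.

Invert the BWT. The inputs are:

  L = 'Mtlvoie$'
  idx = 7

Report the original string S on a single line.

Answer: violetM$

Derivation:
LF mapping: 1 6 4 7 5 3 2 0
Walk LF starting at row 7, prepending L[row]:
  step 1: row=7, L[7]='$', prepend. Next row=LF[7]=0
  step 2: row=0, L[0]='M', prepend. Next row=LF[0]=1
  step 3: row=1, L[1]='t', prepend. Next row=LF[1]=6
  step 4: row=6, L[6]='e', prepend. Next row=LF[6]=2
  step 5: row=2, L[2]='l', prepend. Next row=LF[2]=4
  step 6: row=4, L[4]='o', prepend. Next row=LF[4]=5
  step 7: row=5, L[5]='i', prepend. Next row=LF[5]=3
  step 8: row=3, L[3]='v', prepend. Next row=LF[3]=7
Reversed output: violetM$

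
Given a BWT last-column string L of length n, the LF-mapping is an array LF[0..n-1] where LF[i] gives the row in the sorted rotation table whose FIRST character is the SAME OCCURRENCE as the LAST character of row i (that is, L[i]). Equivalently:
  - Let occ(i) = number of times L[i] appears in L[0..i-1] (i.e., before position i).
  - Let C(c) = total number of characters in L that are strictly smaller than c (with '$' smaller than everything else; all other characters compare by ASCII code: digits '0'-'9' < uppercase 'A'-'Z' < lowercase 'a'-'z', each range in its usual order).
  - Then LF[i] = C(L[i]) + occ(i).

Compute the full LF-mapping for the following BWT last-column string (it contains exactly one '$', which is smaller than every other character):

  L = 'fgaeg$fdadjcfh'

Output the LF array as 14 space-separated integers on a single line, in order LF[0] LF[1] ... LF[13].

Char counts: '$':1, 'a':2, 'c':1, 'd':2, 'e':1, 'f':3, 'g':2, 'h':1, 'j':1
C (first-col start): C('$')=0, C('a')=1, C('c')=3, C('d')=4, C('e')=6, C('f')=7, C('g')=10, C('h')=12, C('j')=13
L[0]='f': occ=0, LF[0]=C('f')+0=7+0=7
L[1]='g': occ=0, LF[1]=C('g')+0=10+0=10
L[2]='a': occ=0, LF[2]=C('a')+0=1+0=1
L[3]='e': occ=0, LF[3]=C('e')+0=6+0=6
L[4]='g': occ=1, LF[4]=C('g')+1=10+1=11
L[5]='$': occ=0, LF[5]=C('$')+0=0+0=0
L[6]='f': occ=1, LF[6]=C('f')+1=7+1=8
L[7]='d': occ=0, LF[7]=C('d')+0=4+0=4
L[8]='a': occ=1, LF[8]=C('a')+1=1+1=2
L[9]='d': occ=1, LF[9]=C('d')+1=4+1=5
L[10]='j': occ=0, LF[10]=C('j')+0=13+0=13
L[11]='c': occ=0, LF[11]=C('c')+0=3+0=3
L[12]='f': occ=2, LF[12]=C('f')+2=7+2=9
L[13]='h': occ=0, LF[13]=C('h')+0=12+0=12

Answer: 7 10 1 6 11 0 8 4 2 5 13 3 9 12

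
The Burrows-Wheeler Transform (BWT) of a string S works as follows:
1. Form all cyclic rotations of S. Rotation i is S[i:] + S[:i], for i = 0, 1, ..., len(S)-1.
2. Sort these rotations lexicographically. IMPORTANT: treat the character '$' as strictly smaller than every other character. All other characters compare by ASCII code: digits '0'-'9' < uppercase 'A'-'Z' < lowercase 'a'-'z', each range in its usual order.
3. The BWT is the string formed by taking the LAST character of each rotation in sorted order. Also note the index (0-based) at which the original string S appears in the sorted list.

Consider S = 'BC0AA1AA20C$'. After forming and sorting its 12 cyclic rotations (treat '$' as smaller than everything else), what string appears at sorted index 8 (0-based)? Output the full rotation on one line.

Answer: AA20C$BC0AA1

Derivation:
All 12 rotations (rotation i = S[i:]+S[:i]):
  rot[0] = BC0AA1AA20C$
  rot[1] = C0AA1AA20C$B
  rot[2] = 0AA1AA20C$BC
  rot[3] = AA1AA20C$BC0
  rot[4] = A1AA20C$BC0A
  rot[5] = 1AA20C$BC0AA
  rot[6] = AA20C$BC0AA1
  rot[7] = A20C$BC0AA1A
  rot[8] = 20C$BC0AA1AA
  rot[9] = 0C$BC0AA1AA2
  rot[10] = C$BC0AA1AA20
  rot[11] = $BC0AA1AA20C
Sorted (with $ < everything):
  sorted[0] = $BC0AA1AA20C
  sorted[1] = 0AA1AA20C$BC
  sorted[2] = 0C$BC0AA1AA2
  sorted[3] = 1AA20C$BC0AA
  sorted[4] = 20C$BC0AA1AA
  sorted[5] = A1AA20C$BC0A
  sorted[6] = A20C$BC0AA1A
  sorted[7] = AA1AA20C$BC0
  sorted[8] = AA20C$BC0AA1
  sorted[9] = BC0AA1AA20C$
  sorted[10] = C$BC0AA1AA20
  sorted[11] = C0AA1AA20C$B
sorted[8] = AA20C$BC0AA1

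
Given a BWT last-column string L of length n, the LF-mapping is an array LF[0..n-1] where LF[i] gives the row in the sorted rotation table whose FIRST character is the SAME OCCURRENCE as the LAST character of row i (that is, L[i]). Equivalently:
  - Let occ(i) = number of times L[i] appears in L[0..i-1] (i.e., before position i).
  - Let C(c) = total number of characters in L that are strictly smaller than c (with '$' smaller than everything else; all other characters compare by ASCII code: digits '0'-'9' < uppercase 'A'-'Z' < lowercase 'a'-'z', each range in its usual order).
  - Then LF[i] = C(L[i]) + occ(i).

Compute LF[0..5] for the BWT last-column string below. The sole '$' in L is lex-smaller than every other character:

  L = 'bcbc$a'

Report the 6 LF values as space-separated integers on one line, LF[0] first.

Answer: 2 4 3 5 0 1

Derivation:
Char counts: '$':1, 'a':1, 'b':2, 'c':2
C (first-col start): C('$')=0, C('a')=1, C('b')=2, C('c')=4
L[0]='b': occ=0, LF[0]=C('b')+0=2+0=2
L[1]='c': occ=0, LF[1]=C('c')+0=4+0=4
L[2]='b': occ=1, LF[2]=C('b')+1=2+1=3
L[3]='c': occ=1, LF[3]=C('c')+1=4+1=5
L[4]='$': occ=0, LF[4]=C('$')+0=0+0=0
L[5]='a': occ=0, LF[5]=C('a')+0=1+0=1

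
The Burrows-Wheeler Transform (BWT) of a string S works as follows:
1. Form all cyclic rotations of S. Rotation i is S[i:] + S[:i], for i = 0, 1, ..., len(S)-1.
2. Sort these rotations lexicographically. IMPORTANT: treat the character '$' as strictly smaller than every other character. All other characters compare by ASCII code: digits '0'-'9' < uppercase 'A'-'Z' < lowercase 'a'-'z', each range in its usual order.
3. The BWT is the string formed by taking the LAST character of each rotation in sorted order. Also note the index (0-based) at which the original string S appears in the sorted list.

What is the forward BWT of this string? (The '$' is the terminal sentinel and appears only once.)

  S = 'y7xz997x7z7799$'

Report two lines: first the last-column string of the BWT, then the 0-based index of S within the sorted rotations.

Answer: 9z79yx997z77$7x
12

Derivation:
All 15 rotations (rotation i = S[i:]+S[:i]):
  rot[0] = y7xz997x7z7799$
  rot[1] = 7xz997x7z7799$y
  rot[2] = xz997x7z7799$y7
  rot[3] = z997x7z7799$y7x
  rot[4] = 997x7z7799$y7xz
  rot[5] = 97x7z7799$y7xz9
  rot[6] = 7x7z7799$y7xz99
  rot[7] = x7z7799$y7xz997
  rot[8] = 7z7799$y7xz997x
  rot[9] = z7799$y7xz997x7
  rot[10] = 7799$y7xz997x7z
  rot[11] = 799$y7xz997x7z7
  rot[12] = 99$y7xz997x7z77
  rot[13] = 9$y7xz997x7z779
  rot[14] = $y7xz997x7z7799
Sorted (with $ < everything):
  sorted[0] = $y7xz997x7z7799  (last char: '9')
  sorted[1] = 7799$y7xz997x7z  (last char: 'z')
  sorted[2] = 799$y7xz997x7z7  (last char: '7')
  sorted[3] = 7x7z7799$y7xz99  (last char: '9')
  sorted[4] = 7xz997x7z7799$y  (last char: 'y')
  sorted[5] = 7z7799$y7xz997x  (last char: 'x')
  sorted[6] = 9$y7xz997x7z779  (last char: '9')
  sorted[7] = 97x7z7799$y7xz9  (last char: '9')
  sorted[8] = 99$y7xz997x7z77  (last char: '7')
  sorted[9] = 997x7z7799$y7xz  (last char: 'z')
  sorted[10] = x7z7799$y7xz997  (last char: '7')
  sorted[11] = xz997x7z7799$y7  (last char: '7')
  sorted[12] = y7xz997x7z7799$  (last char: '$')
  sorted[13] = z7799$y7xz997x7  (last char: '7')
  sorted[14] = z997x7z7799$y7x  (last char: 'x')
Last column: 9z79yx997z77$7x
Original string S is at sorted index 12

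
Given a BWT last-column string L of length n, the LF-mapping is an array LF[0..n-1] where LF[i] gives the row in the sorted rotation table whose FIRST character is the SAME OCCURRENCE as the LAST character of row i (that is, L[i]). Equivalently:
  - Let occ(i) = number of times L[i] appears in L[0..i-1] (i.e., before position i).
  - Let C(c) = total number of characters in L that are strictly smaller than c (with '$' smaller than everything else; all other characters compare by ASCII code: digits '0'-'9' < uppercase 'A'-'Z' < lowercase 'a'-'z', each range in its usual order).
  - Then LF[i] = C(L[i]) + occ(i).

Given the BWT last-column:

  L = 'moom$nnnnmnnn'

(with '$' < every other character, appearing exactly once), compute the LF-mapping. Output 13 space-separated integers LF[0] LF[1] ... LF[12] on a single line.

Answer: 1 11 12 2 0 4 5 6 7 3 8 9 10

Derivation:
Char counts: '$':1, 'm':3, 'n':7, 'o':2
C (first-col start): C('$')=0, C('m')=1, C('n')=4, C('o')=11
L[0]='m': occ=0, LF[0]=C('m')+0=1+0=1
L[1]='o': occ=0, LF[1]=C('o')+0=11+0=11
L[2]='o': occ=1, LF[2]=C('o')+1=11+1=12
L[3]='m': occ=1, LF[3]=C('m')+1=1+1=2
L[4]='$': occ=0, LF[4]=C('$')+0=0+0=0
L[5]='n': occ=0, LF[5]=C('n')+0=4+0=4
L[6]='n': occ=1, LF[6]=C('n')+1=4+1=5
L[7]='n': occ=2, LF[7]=C('n')+2=4+2=6
L[8]='n': occ=3, LF[8]=C('n')+3=4+3=7
L[9]='m': occ=2, LF[9]=C('m')+2=1+2=3
L[10]='n': occ=4, LF[10]=C('n')+4=4+4=8
L[11]='n': occ=5, LF[11]=C('n')+5=4+5=9
L[12]='n': occ=6, LF[12]=C('n')+6=4+6=10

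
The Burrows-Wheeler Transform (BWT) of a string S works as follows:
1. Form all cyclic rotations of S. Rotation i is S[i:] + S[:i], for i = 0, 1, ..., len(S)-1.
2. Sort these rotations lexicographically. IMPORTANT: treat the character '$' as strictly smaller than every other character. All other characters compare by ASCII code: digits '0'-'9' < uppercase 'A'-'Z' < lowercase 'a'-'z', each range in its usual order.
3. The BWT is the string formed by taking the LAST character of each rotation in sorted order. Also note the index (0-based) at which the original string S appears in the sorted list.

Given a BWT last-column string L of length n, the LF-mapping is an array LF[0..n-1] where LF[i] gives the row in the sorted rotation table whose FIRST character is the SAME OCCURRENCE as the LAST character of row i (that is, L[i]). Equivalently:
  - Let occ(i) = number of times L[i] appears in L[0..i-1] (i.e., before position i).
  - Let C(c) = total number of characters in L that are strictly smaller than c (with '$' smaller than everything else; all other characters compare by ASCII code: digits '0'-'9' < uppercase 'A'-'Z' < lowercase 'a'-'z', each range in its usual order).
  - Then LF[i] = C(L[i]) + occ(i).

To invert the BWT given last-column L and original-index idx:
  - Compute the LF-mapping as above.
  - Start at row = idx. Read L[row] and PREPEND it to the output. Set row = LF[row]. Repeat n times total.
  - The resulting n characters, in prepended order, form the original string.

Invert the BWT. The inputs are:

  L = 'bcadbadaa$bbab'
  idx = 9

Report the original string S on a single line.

LF mapping: 6 11 1 12 7 2 13 3 4 0 8 9 5 10
Walk LF starting at row 9, prepending L[row]:
  step 1: row=9, L[9]='$', prepend. Next row=LF[9]=0
  step 2: row=0, L[0]='b', prepend. Next row=LF[0]=6
  step 3: row=6, L[6]='d', prepend. Next row=LF[6]=13
  step 4: row=13, L[13]='b', prepend. Next row=LF[13]=10
  step 5: row=10, L[10]='b', prepend. Next row=LF[10]=8
  step 6: row=8, L[8]='a', prepend. Next row=LF[8]=4
  step 7: row=4, L[4]='b', prepend. Next row=LF[4]=7
  step 8: row=7, L[7]='a', prepend. Next row=LF[7]=3
  step 9: row=3, L[3]='d', prepend. Next row=LF[3]=12
  step 10: row=12, L[12]='a', prepend. Next row=LF[12]=5
  step 11: row=5, L[5]='a', prepend. Next row=LF[5]=2
  step 12: row=2, L[2]='a', prepend. Next row=LF[2]=1
  step 13: row=1, L[1]='c', prepend. Next row=LF[1]=11
  step 14: row=11, L[11]='b', prepend. Next row=LF[11]=9
Reversed output: bcaaadababbdb$

Answer: bcaaadababbdb$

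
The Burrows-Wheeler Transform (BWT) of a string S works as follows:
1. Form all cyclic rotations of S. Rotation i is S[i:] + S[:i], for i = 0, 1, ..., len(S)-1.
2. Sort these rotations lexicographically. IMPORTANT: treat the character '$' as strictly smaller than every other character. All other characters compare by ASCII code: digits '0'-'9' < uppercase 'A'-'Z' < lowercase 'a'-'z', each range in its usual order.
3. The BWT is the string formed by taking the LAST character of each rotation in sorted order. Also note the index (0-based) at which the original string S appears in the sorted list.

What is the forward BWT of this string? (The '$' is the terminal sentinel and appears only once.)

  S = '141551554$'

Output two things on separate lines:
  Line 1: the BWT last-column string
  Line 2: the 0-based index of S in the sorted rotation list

All 10 rotations (rotation i = S[i:]+S[:i]):
  rot[0] = 141551554$
  rot[1] = 41551554$1
  rot[2] = 1551554$14
  rot[3] = 551554$141
  rot[4] = 51554$1415
  rot[5] = 1554$14155
  rot[6] = 554$141551
  rot[7] = 54$1415515
  rot[8] = 4$14155155
  rot[9] = $141551554
Sorted (with $ < everything):
  sorted[0] = $141551554  (last char: '4')
  sorted[1] = 141551554$  (last char: '$')
  sorted[2] = 1551554$14  (last char: '4')
  sorted[3] = 1554$14155  (last char: '5')
  sorted[4] = 4$14155155  (last char: '5')
  sorted[5] = 41551554$1  (last char: '1')
  sorted[6] = 51554$1415  (last char: '5')
  sorted[7] = 54$1415515  (last char: '5')
  sorted[8] = 551554$141  (last char: '1')
  sorted[9] = 554$141551  (last char: '1')
Last column: 4$45515511
Original string S is at sorted index 1

Answer: 4$45515511
1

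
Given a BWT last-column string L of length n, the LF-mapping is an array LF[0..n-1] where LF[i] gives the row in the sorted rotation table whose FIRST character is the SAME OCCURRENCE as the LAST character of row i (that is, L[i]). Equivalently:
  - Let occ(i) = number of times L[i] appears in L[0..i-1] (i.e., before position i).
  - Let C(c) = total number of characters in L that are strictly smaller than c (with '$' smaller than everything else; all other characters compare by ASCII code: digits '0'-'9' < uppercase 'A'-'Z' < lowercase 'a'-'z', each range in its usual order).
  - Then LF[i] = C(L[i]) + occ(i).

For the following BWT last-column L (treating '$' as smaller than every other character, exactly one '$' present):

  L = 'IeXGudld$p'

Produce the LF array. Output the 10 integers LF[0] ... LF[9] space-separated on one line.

Char counts: '$':1, 'G':1, 'I':1, 'X':1, 'd':2, 'e':1, 'l':1, 'p':1, 'u':1
C (first-col start): C('$')=0, C('G')=1, C('I')=2, C('X')=3, C('d')=4, C('e')=6, C('l')=7, C('p')=8, C('u')=9
L[0]='I': occ=0, LF[0]=C('I')+0=2+0=2
L[1]='e': occ=0, LF[1]=C('e')+0=6+0=6
L[2]='X': occ=0, LF[2]=C('X')+0=3+0=3
L[3]='G': occ=0, LF[3]=C('G')+0=1+0=1
L[4]='u': occ=0, LF[4]=C('u')+0=9+0=9
L[5]='d': occ=0, LF[5]=C('d')+0=4+0=4
L[6]='l': occ=0, LF[6]=C('l')+0=7+0=7
L[7]='d': occ=1, LF[7]=C('d')+1=4+1=5
L[8]='$': occ=0, LF[8]=C('$')+0=0+0=0
L[9]='p': occ=0, LF[9]=C('p')+0=8+0=8

Answer: 2 6 3 1 9 4 7 5 0 8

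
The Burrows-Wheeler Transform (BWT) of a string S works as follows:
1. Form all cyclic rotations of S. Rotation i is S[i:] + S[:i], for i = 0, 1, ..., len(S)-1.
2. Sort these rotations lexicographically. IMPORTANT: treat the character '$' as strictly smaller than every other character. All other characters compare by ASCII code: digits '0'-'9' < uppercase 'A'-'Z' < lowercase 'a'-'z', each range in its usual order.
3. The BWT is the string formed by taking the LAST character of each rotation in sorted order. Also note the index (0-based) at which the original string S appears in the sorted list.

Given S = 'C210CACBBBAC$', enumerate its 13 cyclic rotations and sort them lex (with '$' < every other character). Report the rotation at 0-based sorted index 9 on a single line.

All 13 rotations (rotation i = S[i:]+S[:i]):
  rot[0] = C210CACBBBAC$
  rot[1] = 210CACBBBAC$C
  rot[2] = 10CACBBBAC$C2
  rot[3] = 0CACBBBAC$C21
  rot[4] = CACBBBAC$C210
  rot[5] = ACBBBAC$C210C
  rot[6] = CBBBAC$C210CA
  rot[7] = BBBAC$C210CAC
  rot[8] = BBAC$C210CACB
  rot[9] = BAC$C210CACBB
  rot[10] = AC$C210CACBBB
  rot[11] = C$C210CACBBBA
  rot[12] = $C210CACBBBAC
Sorted (with $ < everything):
  sorted[0] = $C210CACBBBAC
  sorted[1] = 0CACBBBAC$C21
  sorted[2] = 10CACBBBAC$C2
  sorted[3] = 210CACBBBAC$C
  sorted[4] = AC$C210CACBBB
  sorted[5] = ACBBBAC$C210C
  sorted[6] = BAC$C210CACBB
  sorted[7] = BBAC$C210CACB
  sorted[8] = BBBAC$C210CAC
  sorted[9] = C$C210CACBBBA
  sorted[10] = C210CACBBBAC$
  sorted[11] = CACBBBAC$C210
  sorted[12] = CBBBAC$C210CA
sorted[9] = C$C210CACBBBA

Answer: C$C210CACBBBA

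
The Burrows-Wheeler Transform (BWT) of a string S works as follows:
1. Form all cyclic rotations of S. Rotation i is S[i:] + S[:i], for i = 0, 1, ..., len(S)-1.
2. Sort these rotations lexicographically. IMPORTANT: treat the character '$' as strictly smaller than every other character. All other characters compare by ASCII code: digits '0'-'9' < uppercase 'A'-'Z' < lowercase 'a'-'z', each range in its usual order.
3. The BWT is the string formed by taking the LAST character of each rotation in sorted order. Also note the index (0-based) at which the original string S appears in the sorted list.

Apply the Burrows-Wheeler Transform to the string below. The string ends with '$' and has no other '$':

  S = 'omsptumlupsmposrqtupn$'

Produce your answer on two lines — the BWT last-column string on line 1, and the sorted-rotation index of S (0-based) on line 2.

All 22 rotations (rotation i = S[i:]+S[:i]):
  rot[0] = omsptumlupsmposrqtupn$
  rot[1] = msptumlupsmposrqtupn$o
  rot[2] = sptumlupsmposrqtupn$om
  rot[3] = ptumlupsmposrqtupn$oms
  rot[4] = tumlupsmposrqtupn$omsp
  rot[5] = umlupsmposrqtupn$omspt
  rot[6] = mlupsmposrqtupn$omsptu
  rot[7] = lupsmposrqtupn$omsptum
  rot[8] = upsmposrqtupn$omsptuml
  rot[9] = psmposrqtupn$omsptumlu
  rot[10] = smposrqtupn$omsptumlup
  rot[11] = mposrqtupn$omsptumlups
  rot[12] = posrqtupn$omsptumlupsm
  rot[13] = osrqtupn$omsptumlupsmp
  rot[14] = srqtupn$omsptumlupsmpo
  rot[15] = rqtupn$omsptumlupsmpos
  rot[16] = qtupn$omsptumlupsmposr
  rot[17] = tupn$omsptumlupsmposrq
  rot[18] = upn$omsptumlupsmposrqt
  rot[19] = pn$omsptumlupsmposrqtu
  rot[20] = n$omsptumlupsmposrqtup
  rot[21] = $omsptumlupsmposrqtupn
Sorted (with $ < everything):
  sorted[0] = $omsptumlupsmposrqtupn  (last char: 'n')
  sorted[1] = lupsmposrqtupn$omsptum  (last char: 'm')
  sorted[2] = mlupsmposrqtupn$omsptu  (last char: 'u')
  sorted[3] = mposrqtupn$omsptumlups  (last char: 's')
  sorted[4] = msptumlupsmposrqtupn$o  (last char: 'o')
  sorted[5] = n$omsptumlupsmposrqtup  (last char: 'p')
  sorted[6] = omsptumlupsmposrqtupn$  (last char: '$')
  sorted[7] = osrqtupn$omsptumlupsmp  (last char: 'p')
  sorted[8] = pn$omsptumlupsmposrqtu  (last char: 'u')
  sorted[9] = posrqtupn$omsptumlupsm  (last char: 'm')
  sorted[10] = psmposrqtupn$omsptumlu  (last char: 'u')
  sorted[11] = ptumlupsmposrqtupn$oms  (last char: 's')
  sorted[12] = qtupn$omsptumlupsmposr  (last char: 'r')
  sorted[13] = rqtupn$omsptumlupsmpos  (last char: 's')
  sorted[14] = smposrqtupn$omsptumlup  (last char: 'p')
  sorted[15] = sptumlupsmposrqtupn$om  (last char: 'm')
  sorted[16] = srqtupn$omsptumlupsmpo  (last char: 'o')
  sorted[17] = tumlupsmposrqtupn$omsp  (last char: 'p')
  sorted[18] = tupn$omsptumlupsmposrq  (last char: 'q')
  sorted[19] = umlupsmposrqtupn$omspt  (last char: 't')
  sorted[20] = upn$omsptumlupsmposrqt  (last char: 't')
  sorted[21] = upsmposrqtupn$omsptuml  (last char: 'l')
Last column: nmusop$pumusrspmopqttl
Original string S is at sorted index 6

Answer: nmusop$pumusrspmopqttl
6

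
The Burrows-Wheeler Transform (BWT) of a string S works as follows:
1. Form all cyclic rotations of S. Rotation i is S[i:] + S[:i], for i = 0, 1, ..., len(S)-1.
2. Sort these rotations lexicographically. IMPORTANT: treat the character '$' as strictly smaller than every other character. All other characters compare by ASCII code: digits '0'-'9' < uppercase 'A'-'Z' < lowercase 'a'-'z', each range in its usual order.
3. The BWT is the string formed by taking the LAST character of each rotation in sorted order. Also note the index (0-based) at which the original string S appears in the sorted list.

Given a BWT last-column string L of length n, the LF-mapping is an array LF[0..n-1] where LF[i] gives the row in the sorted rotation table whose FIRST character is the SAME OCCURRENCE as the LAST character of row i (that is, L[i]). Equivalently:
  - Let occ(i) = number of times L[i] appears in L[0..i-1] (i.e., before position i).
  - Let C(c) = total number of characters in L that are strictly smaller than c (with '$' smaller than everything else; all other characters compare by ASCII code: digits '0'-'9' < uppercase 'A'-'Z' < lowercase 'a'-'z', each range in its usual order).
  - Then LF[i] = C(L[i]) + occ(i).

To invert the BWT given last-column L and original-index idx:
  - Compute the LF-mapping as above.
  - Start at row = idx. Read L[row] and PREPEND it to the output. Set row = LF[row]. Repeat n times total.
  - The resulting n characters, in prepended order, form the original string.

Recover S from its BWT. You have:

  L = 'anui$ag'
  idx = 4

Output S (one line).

Answer: iguana$

Derivation:
LF mapping: 1 5 6 4 0 2 3
Walk LF starting at row 4, prepending L[row]:
  step 1: row=4, L[4]='$', prepend. Next row=LF[4]=0
  step 2: row=0, L[0]='a', prepend. Next row=LF[0]=1
  step 3: row=1, L[1]='n', prepend. Next row=LF[1]=5
  step 4: row=5, L[5]='a', prepend. Next row=LF[5]=2
  step 5: row=2, L[2]='u', prepend. Next row=LF[2]=6
  step 6: row=6, L[6]='g', prepend. Next row=LF[6]=3
  step 7: row=3, L[3]='i', prepend. Next row=LF[3]=4
Reversed output: iguana$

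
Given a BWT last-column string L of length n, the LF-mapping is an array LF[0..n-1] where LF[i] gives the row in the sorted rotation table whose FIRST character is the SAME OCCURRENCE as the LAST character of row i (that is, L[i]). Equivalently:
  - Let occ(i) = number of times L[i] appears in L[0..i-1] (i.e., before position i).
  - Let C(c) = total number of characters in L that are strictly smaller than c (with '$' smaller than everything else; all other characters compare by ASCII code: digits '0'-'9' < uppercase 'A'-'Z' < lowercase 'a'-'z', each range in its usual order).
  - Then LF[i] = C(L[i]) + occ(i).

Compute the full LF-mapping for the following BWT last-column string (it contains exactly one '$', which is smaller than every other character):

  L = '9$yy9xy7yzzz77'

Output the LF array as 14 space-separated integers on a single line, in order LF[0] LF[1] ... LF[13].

Answer: 4 0 7 8 5 6 9 1 10 11 12 13 2 3

Derivation:
Char counts: '$':1, '7':3, '9':2, 'x':1, 'y':4, 'z':3
C (first-col start): C('$')=0, C('7')=1, C('9')=4, C('x')=6, C('y')=7, C('z')=11
L[0]='9': occ=0, LF[0]=C('9')+0=4+0=4
L[1]='$': occ=0, LF[1]=C('$')+0=0+0=0
L[2]='y': occ=0, LF[2]=C('y')+0=7+0=7
L[3]='y': occ=1, LF[3]=C('y')+1=7+1=8
L[4]='9': occ=1, LF[4]=C('9')+1=4+1=5
L[5]='x': occ=0, LF[5]=C('x')+0=6+0=6
L[6]='y': occ=2, LF[6]=C('y')+2=7+2=9
L[7]='7': occ=0, LF[7]=C('7')+0=1+0=1
L[8]='y': occ=3, LF[8]=C('y')+3=7+3=10
L[9]='z': occ=0, LF[9]=C('z')+0=11+0=11
L[10]='z': occ=1, LF[10]=C('z')+1=11+1=12
L[11]='z': occ=2, LF[11]=C('z')+2=11+2=13
L[12]='7': occ=1, LF[12]=C('7')+1=1+1=2
L[13]='7': occ=2, LF[13]=C('7')+2=1+2=3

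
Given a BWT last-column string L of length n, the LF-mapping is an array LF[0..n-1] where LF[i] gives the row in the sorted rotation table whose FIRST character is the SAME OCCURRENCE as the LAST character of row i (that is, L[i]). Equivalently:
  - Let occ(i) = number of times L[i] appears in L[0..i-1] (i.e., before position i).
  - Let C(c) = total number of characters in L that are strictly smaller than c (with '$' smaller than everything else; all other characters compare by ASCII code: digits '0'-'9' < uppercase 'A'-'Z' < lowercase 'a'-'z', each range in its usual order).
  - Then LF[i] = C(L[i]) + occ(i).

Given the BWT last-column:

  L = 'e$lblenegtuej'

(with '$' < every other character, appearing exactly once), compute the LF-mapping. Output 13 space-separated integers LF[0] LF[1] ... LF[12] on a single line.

Char counts: '$':1, 'b':1, 'e':4, 'g':1, 'j':1, 'l':2, 'n':1, 't':1, 'u':1
C (first-col start): C('$')=0, C('b')=1, C('e')=2, C('g')=6, C('j')=7, C('l')=8, C('n')=10, C('t')=11, C('u')=12
L[0]='e': occ=0, LF[0]=C('e')+0=2+0=2
L[1]='$': occ=0, LF[1]=C('$')+0=0+0=0
L[2]='l': occ=0, LF[2]=C('l')+0=8+0=8
L[3]='b': occ=0, LF[3]=C('b')+0=1+0=1
L[4]='l': occ=1, LF[4]=C('l')+1=8+1=9
L[5]='e': occ=1, LF[5]=C('e')+1=2+1=3
L[6]='n': occ=0, LF[6]=C('n')+0=10+0=10
L[7]='e': occ=2, LF[7]=C('e')+2=2+2=4
L[8]='g': occ=0, LF[8]=C('g')+0=6+0=6
L[9]='t': occ=0, LF[9]=C('t')+0=11+0=11
L[10]='u': occ=0, LF[10]=C('u')+0=12+0=12
L[11]='e': occ=3, LF[11]=C('e')+3=2+3=5
L[12]='j': occ=0, LF[12]=C('j')+0=7+0=7

Answer: 2 0 8 1 9 3 10 4 6 11 12 5 7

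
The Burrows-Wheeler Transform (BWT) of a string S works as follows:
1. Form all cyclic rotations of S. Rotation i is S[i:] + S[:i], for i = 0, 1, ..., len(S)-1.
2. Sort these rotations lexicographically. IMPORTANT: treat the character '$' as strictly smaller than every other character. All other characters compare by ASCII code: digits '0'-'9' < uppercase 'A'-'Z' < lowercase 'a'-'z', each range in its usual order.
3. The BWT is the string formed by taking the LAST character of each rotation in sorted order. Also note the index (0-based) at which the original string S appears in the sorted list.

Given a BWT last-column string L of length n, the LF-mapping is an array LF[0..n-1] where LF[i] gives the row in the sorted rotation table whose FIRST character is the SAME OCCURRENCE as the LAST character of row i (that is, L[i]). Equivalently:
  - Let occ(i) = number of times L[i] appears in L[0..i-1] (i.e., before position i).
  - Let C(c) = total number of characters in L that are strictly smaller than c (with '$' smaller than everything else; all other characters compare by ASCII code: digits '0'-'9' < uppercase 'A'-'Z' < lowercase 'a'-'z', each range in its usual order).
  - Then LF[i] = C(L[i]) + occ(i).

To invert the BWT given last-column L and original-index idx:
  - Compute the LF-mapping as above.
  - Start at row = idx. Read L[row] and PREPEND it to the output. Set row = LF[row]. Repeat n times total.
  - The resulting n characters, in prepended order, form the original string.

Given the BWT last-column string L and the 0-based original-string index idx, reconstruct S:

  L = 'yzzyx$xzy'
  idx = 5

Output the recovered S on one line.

LF mapping: 3 6 7 4 1 0 2 8 5
Walk LF starting at row 5, prepending L[row]:
  step 1: row=5, L[5]='$', prepend. Next row=LF[5]=0
  step 2: row=0, L[0]='y', prepend. Next row=LF[0]=3
  step 3: row=3, L[3]='y', prepend. Next row=LF[3]=4
  step 4: row=4, L[4]='x', prepend. Next row=LF[4]=1
  step 5: row=1, L[1]='z', prepend. Next row=LF[1]=6
  step 6: row=6, L[6]='x', prepend. Next row=LF[6]=2
  step 7: row=2, L[2]='z', prepend. Next row=LF[2]=7
  step 8: row=7, L[7]='z', prepend. Next row=LF[7]=8
  step 9: row=8, L[8]='y', prepend. Next row=LF[8]=5
Reversed output: yzzxzxyy$

Answer: yzzxzxyy$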